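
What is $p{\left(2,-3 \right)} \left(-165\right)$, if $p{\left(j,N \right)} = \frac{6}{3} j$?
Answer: $-660$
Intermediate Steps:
$p{\left(j,N \right)} = 2 j$ ($p{\left(j,N \right)} = 6 \cdot \frac{1}{3} j = 2 j$)
$p{\left(2,-3 \right)} \left(-165\right) = 2 \cdot 2 \left(-165\right) = 4 \left(-165\right) = -660$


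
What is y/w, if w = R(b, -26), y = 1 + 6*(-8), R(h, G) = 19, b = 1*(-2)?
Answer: -47/19 ≈ -2.4737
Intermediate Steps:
b = -2
y = -47 (y = 1 - 48 = -47)
w = 19
y/w = -47/19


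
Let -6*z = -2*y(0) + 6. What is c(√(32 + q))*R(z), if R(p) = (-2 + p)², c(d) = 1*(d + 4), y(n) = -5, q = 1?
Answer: 784/9 + 196*√33/9 ≈ 212.21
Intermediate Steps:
c(d) = 4 + d (c(d) = 1*(4 + d) = 4 + d)
z = -8/3 (z = -(-2*(-5) + 6)/6 = -(10 + 6)/6 = -⅙*16 = -8/3 ≈ -2.6667)
c(√(32 + q))*R(z) = (4 + √(32 + 1))*(-2 - 8/3)² = (4 + √33)*(-14/3)² = (4 + √33)*(196/9) = 784/9 + 196*√33/9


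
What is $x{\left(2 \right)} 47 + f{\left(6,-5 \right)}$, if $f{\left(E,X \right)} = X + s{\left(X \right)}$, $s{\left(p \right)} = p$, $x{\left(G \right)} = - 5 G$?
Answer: $-480$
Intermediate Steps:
$f{\left(E,X \right)} = 2 X$ ($f{\left(E,X \right)} = X + X = 2 X$)
$x{\left(2 \right)} 47 + f{\left(6,-5 \right)} = \left(-5\right) 2 \cdot 47 + 2 \left(-5\right) = \left(-10\right) 47 - 10 = -470 - 10 = -480$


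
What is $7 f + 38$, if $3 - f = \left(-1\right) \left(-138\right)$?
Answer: $-907$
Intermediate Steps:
$f = -135$ ($f = 3 - \left(-1\right) \left(-138\right) = 3 - 138 = -135$)
$7 f + 38 = 7 \left(-135\right) + 38 = -945 + 38 = -907$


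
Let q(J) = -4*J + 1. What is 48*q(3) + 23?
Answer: -505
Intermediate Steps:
q(J) = 1 - 4*J
48*q(3) + 23 = 48*(1 - 4*3) + 23 = 48*(1 - 12) + 23 = 48*(-11) + 23 = -528 + 23 = -505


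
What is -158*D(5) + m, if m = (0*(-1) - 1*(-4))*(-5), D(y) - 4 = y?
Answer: -1442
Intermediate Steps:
D(y) = 4 + y
m = -20 (m = (0 + 4)*(-5) = 4*(-5) = -20)
-158*D(5) + m = -158*(4 + 5) - 20 = -158*9 - 20 = -1422 - 20 = -1442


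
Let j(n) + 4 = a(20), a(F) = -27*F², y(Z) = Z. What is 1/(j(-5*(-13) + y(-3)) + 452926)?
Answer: 1/442122 ≈ 2.2618e-6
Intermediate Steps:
j(n) = -10804 (j(n) = -4 - 27*20² = -4 - 27*400 = -4 - 10800 = -10804)
1/(j(-5*(-13) + y(-3)) + 452926) = 1/(-10804 + 452926) = 1/442122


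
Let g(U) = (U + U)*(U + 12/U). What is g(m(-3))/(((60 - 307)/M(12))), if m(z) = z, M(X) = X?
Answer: -504/247 ≈ -2.0405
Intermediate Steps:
g(U) = 2*U*(U + 12/U) (g(U) = (2*U)*(U + 12/U) = 2*U*(U + 12/U))
g(m(-3))/(((60 - 307)/M(12))) = (24 + 2*(-3)**2)/(((60 - 307)/12)) = (24 + 2*9)/((-247*1/12)) = (24 + 18)/(-247/12) = 42*(-12/247) = -504/247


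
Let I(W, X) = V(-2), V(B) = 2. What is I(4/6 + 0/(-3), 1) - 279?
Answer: -277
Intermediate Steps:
I(W, X) = 2
I(4/6 + 0/(-3), 1) - 279 = 2 - 279 = -277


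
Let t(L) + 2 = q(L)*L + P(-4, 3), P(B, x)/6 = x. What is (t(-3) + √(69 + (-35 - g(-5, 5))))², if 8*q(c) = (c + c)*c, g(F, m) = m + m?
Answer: 1753/16 + 37*√6 ≈ 200.19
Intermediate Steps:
g(F, m) = 2*m
q(c) = c²/4 (q(c) = ((c + c)*c)/8 = ((2*c)*c)/8 = (2*c²)/8 = c²/4)
P(B, x) = 6*x
t(L) = 16 + L³/4 (t(L) = -2 + ((L²/4)*L + 6*3) = -2 + (L³/4 + 18) = -2 + (18 + L³/4) = 16 + L³/4)
(t(-3) + √(69 + (-35 - g(-5, 5))))² = ((16 + (¼)*(-3)³) + √(69 + (-35 - 2*5)))² = ((16 + (¼)*(-27)) + √(69 + (-35 - 1*10)))² = ((16 - 27/4) + √(69 + (-35 - 10)))² = (37/4 + √(69 - 45))² = (37/4 + √24)² = (37/4 + 2*√6)²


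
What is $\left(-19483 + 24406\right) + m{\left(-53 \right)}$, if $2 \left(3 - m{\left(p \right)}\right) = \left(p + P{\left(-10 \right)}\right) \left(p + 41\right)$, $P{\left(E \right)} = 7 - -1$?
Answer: $4656$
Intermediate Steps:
$P{\left(E \right)} = 8$ ($P{\left(E \right)} = 7 + 1 = 8$)
$m{\left(p \right)} = 3 - \frac{\left(8 + p\right) \left(41 + p\right)}{2}$ ($m{\left(p \right)} = 3 - \frac{\left(p + 8\right) \left(p + 41\right)}{2} = 3 - \frac{\left(8 + p\right) \left(41 + p\right)}{2}$)
$\left(-19483 + 24406\right) + m{\left(-53 \right)} = \left(-19483 + 24406\right) - \left(- \frac{2275}{2} + \frac{2809}{2}\right) = 4923 - 267 = 4656$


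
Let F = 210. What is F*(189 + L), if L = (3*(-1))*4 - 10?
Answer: 35070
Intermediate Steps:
L = -22 (L = -3*4 - 10 = -12 - 10 = -22)
F*(189 + L) = 210*(189 - 22) = 210*167 = 35070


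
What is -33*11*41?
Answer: -14883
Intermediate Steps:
-33*11*41 = -363*41 = -14883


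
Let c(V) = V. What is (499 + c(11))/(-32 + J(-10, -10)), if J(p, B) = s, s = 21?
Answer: -510/11 ≈ -46.364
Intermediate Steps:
J(p, B) = 21
(499 + c(11))/(-32 + J(-10, -10)) = (499 + 11)/(-32 + 21) = 510/(-11) = 510*(-1/11) = -510/11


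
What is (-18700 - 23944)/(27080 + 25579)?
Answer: -42644/52659 ≈ -0.80981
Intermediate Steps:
(-18700 - 23944)/(27080 + 25579) = -42644/52659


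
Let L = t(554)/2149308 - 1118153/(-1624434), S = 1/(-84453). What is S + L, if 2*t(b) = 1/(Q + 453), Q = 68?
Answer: 1678435564512427727/2438445095585474472 ≈ 0.68832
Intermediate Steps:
S = -1/84453 ≈ -1.1841e-5
t(b) = 1/1042 (t(b) = 1/(2*(68 + 453)) = (½)/521 = (½)*(1/521) = 1/1042)
L = 59623616848801/86620194507672 (L = (1/1042)/2149308 - 1118153/(-1624434) = (1/1042)*(1/2149308) - 1118153*(-1/1624434) = 1/2239578936 + 1118153/1624434 = 59623616848801/86620194507672 ≈ 0.68833)
S + L = -1/84453 + 59623616848801/86620194507672 = 1678435564512427727/2438445095585474472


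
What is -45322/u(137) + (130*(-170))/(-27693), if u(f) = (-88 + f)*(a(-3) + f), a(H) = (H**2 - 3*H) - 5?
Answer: -10712423/1995525 ≈ -5.3682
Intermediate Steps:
a(H) = -5 + H**2 - 3*H
u(f) = (-88 + f)*(13 + f) (u(f) = (-88 + f)*((-5 + (-3)**2 - 3*(-3)) + f) = (-88 + f)*((-5 + 9 + 9) + f) = (-88 + f)*(13 + f))
-45322/u(137) + (130*(-170))/(-27693) = -45322/(-1144 + 137**2 - 75*137) + (130*(-170))/(-27693) = -45322/(-1144 + 18769 - 10275) - 22100*(-1/27693) = -45322/7350 + 1300/1629 = -45322*1/7350 + 1300/1629 = -22661/3675 + 1300/1629 = -10712423/1995525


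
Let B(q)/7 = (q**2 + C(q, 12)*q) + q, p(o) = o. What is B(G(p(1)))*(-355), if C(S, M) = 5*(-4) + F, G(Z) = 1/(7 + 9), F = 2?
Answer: 673435/256 ≈ 2630.6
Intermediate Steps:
G(Z) = 1/16
C(S, M) = -18 (C(S, M) = 5*(-4) + 2 = -20 + 2 = -18)
B(q) = -119*q + 7*q**2 (B(q) = 7*((q**2 - 18*q) + q) = 7*(q**2 - 17*q) = -119*q + 7*q**2)
B(G(p(1)))*(-355) = (7*(1/16)*(-17 + 1/16))*(-355) = (7*(1/16)*(-271/16))*(-355) = -1897/256*(-355) = 673435/256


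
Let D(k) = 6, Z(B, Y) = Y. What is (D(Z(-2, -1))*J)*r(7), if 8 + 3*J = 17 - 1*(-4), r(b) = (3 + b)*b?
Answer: 1820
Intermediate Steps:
r(b) = b*(3 + b)
J = 13/3 (J = -8/3 + (17 - 1*(-4))/3 = -8/3 + (17 + 4)/3 = -8/3 + (⅓)*21 = -8/3 + 7 = 13/3 ≈ 4.3333)
(D(Z(-2, -1))*J)*r(7) = (6*(13/3))*(7*(3 + 7)) = 26*(7*10) = 26*70 = 1820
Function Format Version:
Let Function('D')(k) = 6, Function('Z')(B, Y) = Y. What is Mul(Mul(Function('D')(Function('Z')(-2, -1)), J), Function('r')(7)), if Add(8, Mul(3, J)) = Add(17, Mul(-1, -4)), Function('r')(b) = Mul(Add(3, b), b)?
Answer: 1820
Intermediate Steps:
Function('r')(b) = Mul(b, Add(3, b))
J = Rational(13, 3) (J = Add(Rational(-8, 3), Mul(Rational(1, 3), Add(17, Mul(-1, -4)))) = Add(Rational(-8, 3), Mul(Rational(1, 3), Add(17, 4))) = Add(Rational(-8, 3), Mul(Rational(1, 3), 21)) = Add(Rational(-8, 3), 7) = Rational(13, 3) ≈ 4.3333)
Mul(Mul(Function('D')(Function('Z')(-2, -1)), J), Function('r')(7)) = Mul(Mul(6, Rational(13, 3)), Mul(7, Add(3, 7))) = Mul(26, Mul(7, 10)) = Mul(26, 70) = 1820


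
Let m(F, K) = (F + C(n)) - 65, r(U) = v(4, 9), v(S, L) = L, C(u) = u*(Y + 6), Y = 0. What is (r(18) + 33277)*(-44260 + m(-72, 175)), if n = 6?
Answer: -1476600246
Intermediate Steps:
C(u) = 6*u (C(u) = u*(0 + 6) = u*6 = 6*u)
r(U) = 9
m(F, K) = -29 + F (m(F, K) = (F + 6*6) - 65 = (F + 36) - 65 = (36 + F) - 65 = -29 + F)
(r(18) + 33277)*(-44260 + m(-72, 175)) = (9 + 33277)*(-44260 + (-29 - 72)) = 33286*(-44260 - 101) = 33286*(-44361) = -1476600246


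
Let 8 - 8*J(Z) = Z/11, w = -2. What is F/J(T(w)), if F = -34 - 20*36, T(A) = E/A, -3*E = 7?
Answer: -398112/521 ≈ -764.13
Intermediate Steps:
E = -7/3 (E = -⅓*7 = -7/3 ≈ -2.3333)
T(A) = -7/(3*A)
J(Z) = 1 - Z/88 (J(Z) = 1 - Z/(8*11) = 1 - Z/88)
F = -754 (F = -34 - 720 = -754)
F/J(T(w)) = -754/(1 - (-7)/(264*(-2))) = -754/(1 - (-7)*(-1)/(264*2)) = -754/(1 - 1/88*7/6) = -754/(1 - 7/528) = -754/521/528 = -754*528/521 = -398112/521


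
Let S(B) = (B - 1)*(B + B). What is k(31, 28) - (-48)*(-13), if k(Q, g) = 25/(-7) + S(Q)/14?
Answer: -3463/7 ≈ -494.71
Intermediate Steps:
S(B) = 2*B*(-1 + B) (S(B) = (-1 + B)*(2*B) = 2*B*(-1 + B))
k(Q, g) = -25/7 + Q*(-1 + Q)/7 (k(Q, g) = 25/(-7) + (2*Q*(-1 + Q))/14 = 25*(-⅐) + (2*Q*(-1 + Q))*(1/14) = -25/7 + Q*(-1 + Q)/7)
k(31, 28) - (-48)*(-13) = (-25/7 + (⅐)*31*(-1 + 31)) - (-48)*(-13) = (-25/7 + (⅐)*31*30) - 1*624 = (-25/7 + 930/7) - 624 = 905/7 - 624 = -3463/7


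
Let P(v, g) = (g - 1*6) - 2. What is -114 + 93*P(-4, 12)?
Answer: 258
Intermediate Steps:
P(v, g) = -8 + g (P(v, g) = (g - 6) - 2 = (-6 + g) - 2 = -8 + g)
-114 + 93*P(-4, 12) = -114 + 93*(-8 + 12) = -114 + 93*4 = -114 + 372 = 258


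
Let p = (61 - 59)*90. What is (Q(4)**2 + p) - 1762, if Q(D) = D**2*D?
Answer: 2514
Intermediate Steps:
Q(D) = D**3
p = 180 (p = 2*90 = 180)
(Q(4)**2 + p) - 1762 = ((4**3)**2 + 180) - 1762 = (64**2 + 180) - 1762 = (4096 + 180) - 1762 = 4276 - 1762 = 2514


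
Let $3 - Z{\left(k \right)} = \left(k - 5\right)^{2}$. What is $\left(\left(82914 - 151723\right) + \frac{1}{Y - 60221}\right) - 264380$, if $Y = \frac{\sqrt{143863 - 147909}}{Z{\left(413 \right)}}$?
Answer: $\frac{3 \left(- 1888071 \sqrt{14} + 1113345255062990 i\right)}{- 10024447881 i + 17 \sqrt{14}} \approx -3.3319 \cdot 10^{5} - 9.0949 \cdot 10^{-13} i$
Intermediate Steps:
$Z{\left(k \right)} = 3 - \left(-5 + k\right)^{2}$ ($Z{\left(k \right)} = 3 - \left(k - 5\right)^{2} = 3 - \left(-5 + k\right)^{2}$)
$Y = - \frac{17 i \sqrt{14}}{166461}$ ($Y = \frac{\sqrt{143863 - 147909}}{3 - \left(-5 + 413\right)^{2}} = \frac{\sqrt{-4046}}{3 - 408^{2}} = \frac{17 i \sqrt{14}}{3 - 166464} = \frac{17 i \sqrt{14}}{-166461} = 17 i \sqrt{14} \left(- \frac{1}{166461}\right) = - \frac{17 i \sqrt{14}}{166461} \approx - 0.00038212 i$)
$\left(\left(82914 - 151723\right) + \frac{1}{Y - 60221}\right) - 264380 = \left(\left(82914 - 151723\right) + \frac{1}{- \frac{17 i \sqrt{14}}{166461} - 60221}\right) - 264380 = \left(-68809 + \frac{1}{-60221 - \frac{17 i \sqrt{14}}{166461}}\right) - 264380 = -333189 + \frac{1}{-60221 - \frac{17 i \sqrt{14}}{166461}}$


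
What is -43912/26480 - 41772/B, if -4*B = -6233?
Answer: -587274217/20631230 ≈ -28.465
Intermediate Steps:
B = 6233/4 (B = -¼*(-6233) = 6233/4 ≈ 1558.3)
-43912/26480 - 41772/B = -43912/26480 - 41772/6233/4 = -43912*1/26480 - 41772*4/6233 = -5489/3310 - 167088/6233 = -587274217/20631230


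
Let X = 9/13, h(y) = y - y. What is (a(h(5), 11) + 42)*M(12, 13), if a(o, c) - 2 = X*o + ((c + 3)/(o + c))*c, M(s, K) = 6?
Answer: 348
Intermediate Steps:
h(y) = 0
X = 9/13 (X = 9*(1/13) = 9/13 ≈ 0.69231)
a(o, c) = 2 + 9*o/13 + c*(3 + c)/(c + o) (a(o, c) = 2 + (9*o/13 + ((c + 3)/(o + c))*c) = 2 + (9*o/13 + ((3 + c)/(c + o))*c) = 2 + (9*o/13 + c*(3 + c)/(c + o)) = 2 + 9*o/13 + c*(3 + c)/(c + o))
(a(h(5), 11) + 42)*M(12, 13) = ((11² + 2*0 + 5*11 + (9/13)*0² + (9/13)*11*0)/(11 + 0) + 42)*6 = ((121 + 0 + 55 + (9/13)*0 + 0)/11 + 42)*6 = ((121 + 0 + 55 + 0 + 0)/11 + 42)*6 = ((1/11)*176 + 42)*6 = (16 + 42)*6 = 58*6 = 348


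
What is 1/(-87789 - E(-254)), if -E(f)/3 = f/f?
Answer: -1/87786 ≈ -1.1391e-5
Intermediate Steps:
E(f) = -3 (E(f) = -3*f/f = -3*1 = -3)
1/(-87789 - E(-254)) = 1/(-87789 - 1*(-3)) = 1/(-87789 + 3) = 1/(-87786) = -1/87786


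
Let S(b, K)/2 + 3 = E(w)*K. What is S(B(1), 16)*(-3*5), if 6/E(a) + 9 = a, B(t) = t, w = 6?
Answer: 1050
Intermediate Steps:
E(a) = 6/(-9 + a)
S(b, K) = -6 - 4*K (S(b, K) = -6 + 2*((6/(-9 + 6))*K) = -6 + 2*((6/(-3))*K) = -6 + 2*((6*(-⅓))*K) = -6 + 2*(-2*K) = -6 - 4*K)
S(B(1), 16)*(-3*5) = (-6 - 4*16)*(-3*5) = (-6 - 64)*(-15) = -70*(-15) = 1050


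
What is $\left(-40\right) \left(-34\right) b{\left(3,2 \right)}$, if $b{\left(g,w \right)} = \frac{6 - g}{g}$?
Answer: $1360$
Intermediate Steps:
$b{\left(g,w \right)} = \frac{6 - g}{g}$
$\left(-40\right) \left(-34\right) b{\left(3,2 \right)} = \left(-40\right) \left(-34\right) \frac{6 - 3}{3} = 1360 \frac{6 - 3}{3} = 1360 \cdot \frac{1}{3} \cdot 3 = 1360 \cdot 1 = 1360$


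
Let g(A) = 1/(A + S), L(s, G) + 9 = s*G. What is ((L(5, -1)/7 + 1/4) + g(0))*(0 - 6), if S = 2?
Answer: 15/2 ≈ 7.5000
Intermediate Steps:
L(s, G) = -9 + G*s (L(s, G) = -9 + s*G = -9 + G*s)
g(A) = 1/(2 + A) (g(A) = 1/(A + 2) = 1/(2 + A))
((L(5, -1)/7 + 1/4) + g(0))*(0 - 6) = (((-9 - 1*5)/7 + 1/4) + 1/(2 + 0))*(0 - 6) = (((-9 - 5)*(1/7) + 1*(1/4)) + 1/2)*(-6) = ((-14*1/7 + 1/4) + 1/2)*(-6) = ((-2 + 1/4) + 1/2)*(-6) = (-7/4 + 1/2)*(-6) = -5/4*(-6) = 15/2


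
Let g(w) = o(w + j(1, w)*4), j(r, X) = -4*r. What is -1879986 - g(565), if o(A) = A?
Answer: -1880535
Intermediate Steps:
g(w) = -16 + w (g(w) = w - 4*1*4 = w - 4*4 = w - 16 = -16 + w)
-1879986 - g(565) = -1879986 - (-16 + 565) = -1879986 - 1*549 = -1879986 - 549 = -1880535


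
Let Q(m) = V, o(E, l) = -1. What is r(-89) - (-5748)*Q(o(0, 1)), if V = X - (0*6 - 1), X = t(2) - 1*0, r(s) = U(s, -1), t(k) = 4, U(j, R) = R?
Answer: 28739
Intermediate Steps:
r(s) = -1
X = 4 (X = 4 - 1*0 = 4 + 0 = 4)
V = 5 (V = 4 - (0*6 - 1) = 4 - (0 - 1) = 4 - 1*(-1) = 4 + 1 = 5)
Q(m) = 5
r(-89) - (-5748)*Q(o(0, 1)) = -1 - (-5748)*5 = -1 - 1*(-28740) = -1 + 28740 = 28739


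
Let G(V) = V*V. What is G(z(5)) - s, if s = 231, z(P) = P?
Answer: -206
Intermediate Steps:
G(V) = V²
G(z(5)) - s = 5² - 1*231 = 25 - 231 = -206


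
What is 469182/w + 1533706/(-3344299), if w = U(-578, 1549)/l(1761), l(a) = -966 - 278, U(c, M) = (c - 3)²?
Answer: -39846108709042/23038875811 ≈ -1729.5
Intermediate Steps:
U(c, M) = (-3 + c)²
l(a) = -1244
w = -337561/1244 (w = (-3 - 578)²/(-1244) = (-581)²*(-1/1244) = 337561*(-1/1244) = -337561/1244 ≈ -271.35)
469182/w + 1533706/(-3344299) = 469182/(-337561/1244) + 1533706/(-3344299) = 469182*(-1244/337561) + 1533706*(-1/3344299) = -83380344/48223 - 1533706/3344299 = -39846108709042/23038875811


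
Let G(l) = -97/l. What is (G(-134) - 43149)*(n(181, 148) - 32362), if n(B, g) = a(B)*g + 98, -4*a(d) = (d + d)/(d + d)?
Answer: 186760150569/134 ≈ 1.3937e+9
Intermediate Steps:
a(d) = -¼ (a(d) = -(d + d)/(4*(d + d)) = -2*d/(4*(2*d)) = -2*d*1/(2*d)/4 = -¼*1 = -¼)
n(B, g) = 98 - g/4 (n(B, g) = -g/4 + 98 = 98 - g/4)
(G(-134) - 43149)*(n(181, 148) - 32362) = (-97/(-134) - 43149)*((98 - ¼*148) - 32362) = (-97*(-1/134) - 43149)*((98 - 37) - 32362) = (97/134 - 43149)*(61 - 32362) = -5781869/134*(-32301) = 186760150569/134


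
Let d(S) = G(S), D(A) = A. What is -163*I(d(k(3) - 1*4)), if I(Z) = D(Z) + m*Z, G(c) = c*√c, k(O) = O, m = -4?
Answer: -489*I ≈ -489.0*I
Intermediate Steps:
G(c) = c^(3/2)
d(S) = S^(3/2)
I(Z) = -3*Z (I(Z) = Z - 4*Z = -3*Z)
-163*I(d(k(3) - 1*4)) = -(-489)*(3 - 1*4)^(3/2) = -(-489)*(3 - 4)^(3/2) = -(-489)*(-1)^(3/2) = -(-489)*(-I) = -489*I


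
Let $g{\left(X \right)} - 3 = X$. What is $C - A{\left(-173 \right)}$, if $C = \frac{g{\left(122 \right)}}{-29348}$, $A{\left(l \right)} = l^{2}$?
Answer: $- \frac{878356417}{29348} \approx -29929.0$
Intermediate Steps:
$g{\left(X \right)} = 3 + X$
$C = - \frac{125}{29348}$ ($C = \frac{3 + 122}{-29348} = 125 \left(- \frac{1}{29348}\right) = - \frac{125}{29348} \approx -0.0042592$)
$C - A{\left(-173 \right)} = - \frac{125}{29348} - \left(-173\right)^{2} = - \frac{125}{29348} - 29929 = - \frac{878356417}{29348}$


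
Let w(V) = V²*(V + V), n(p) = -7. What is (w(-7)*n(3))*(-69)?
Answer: -331338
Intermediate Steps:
w(V) = 2*V³ (w(V) = V²*(2*V) = 2*V³)
(w(-7)*n(3))*(-69) = ((2*(-7)³)*(-7))*(-69) = ((2*(-343))*(-7))*(-69) = -686*(-7)*(-69) = 4802*(-69) = -331338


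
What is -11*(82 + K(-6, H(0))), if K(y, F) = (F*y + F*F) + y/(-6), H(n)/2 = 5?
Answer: -1353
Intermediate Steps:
H(n) = 10 (H(n) = 2*5 = 10)
K(y, F) = F² - y/6 + F*y (K(y, F) = (F*y + F²) + y*(-⅙) = (F² + F*y) - y/6 = F² - y/6 + F*y)
-11*(82 + K(-6, H(0))) = -11*(82 + (10² - ⅙*(-6) + 10*(-6))) = -11*(82 + (100 + 1 - 60)) = -11*(82 + 41) = -11*123 = -1353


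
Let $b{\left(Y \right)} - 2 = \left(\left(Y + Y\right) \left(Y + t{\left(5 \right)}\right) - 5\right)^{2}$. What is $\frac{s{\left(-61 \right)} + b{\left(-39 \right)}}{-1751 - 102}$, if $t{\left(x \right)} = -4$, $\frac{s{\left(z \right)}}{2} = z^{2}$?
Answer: $- \frac{11223245}{1853} \approx -6056.8$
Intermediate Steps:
$s{\left(z \right)} = 2 z^{2}$
$b{\left(Y \right)} = 2 + \left(-5 + 2 Y \left(-4 + Y\right)\right)^{2}$ ($b{\left(Y \right)} = 2 + \left(\left(Y + Y\right) \left(Y - 4\right) - 5\right)^{2} = 2 + \left(2 Y \left(-4 + Y\right) - 5\right)^{2} = 2 + \left(-5 + 2 Y \left(-4 + Y\right)\right)^{2}$)
$\frac{s{\left(-61 \right)} + b{\left(-39 \right)}}{-1751 - 102} = \frac{2 \left(-61\right)^{2} + \left(2 + \left(-5 - -312 + 2 \left(-39\right)^{2}\right)^{2}\right)}{-1751 - 102} = \frac{2 \cdot 3721 + \left(2 + \left(-5 + 312 + 2 \cdot 1521\right)^{2}\right)}{-1853} = \left(7442 + \left(2 + \left(-5 + 312 + 3042\right)^{2}\right)\right) \left(- \frac{1}{1853}\right) = \left(7442 + \left(2 + 3349^{2}\right)\right) \left(- \frac{1}{1853}\right) = \left(7442 + \left(2 + 11215801\right)\right) \left(- \frac{1}{1853}\right) = \left(7442 + 11215803\right) \left(- \frac{1}{1853}\right) = 11223245 \left(- \frac{1}{1853}\right) = - \frac{11223245}{1853}$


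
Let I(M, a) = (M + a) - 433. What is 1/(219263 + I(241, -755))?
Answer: 1/218316 ≈ 4.5805e-6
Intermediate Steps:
I(M, a) = -433 + M + a
1/(219263 + I(241, -755)) = 1/(219263 + (-433 + 241 - 755)) = 1/(219263 - 947) = 1/218316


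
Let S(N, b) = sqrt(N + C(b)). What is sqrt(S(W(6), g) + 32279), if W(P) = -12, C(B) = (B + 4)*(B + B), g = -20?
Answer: sqrt(32279 + 2*sqrt(157)) ≈ 179.73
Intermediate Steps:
C(B) = 2*B*(4 + B) (C(B) = (4 + B)*(2*B) = 2*B*(4 + B))
S(N, b) = sqrt(N + 2*b*(4 + b))
sqrt(S(W(6), g) + 32279) = sqrt(sqrt(-12 + 2*(-20)*(4 - 20)) + 32279) = sqrt(sqrt(-12 + 2*(-20)*(-16)) + 32279) = sqrt(sqrt(-12 + 640) + 32279) = sqrt(sqrt(628) + 32279) = sqrt(2*sqrt(157) + 32279) = sqrt(32279 + 2*sqrt(157))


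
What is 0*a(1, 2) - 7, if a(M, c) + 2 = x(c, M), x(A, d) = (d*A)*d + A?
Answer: -7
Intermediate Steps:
x(A, d) = A + A*d**2 (x(A, d) = (A*d)*d + A = A*d**2 + A = A + A*d**2)
a(M, c) = -2 + c*(1 + M**2)
0*a(1, 2) - 7 = 0*(-2 + 2*(1 + 1**2)) - 7 = 0*(-2 + 2*(1 + 1)) - 7 = 0*(-2 + 2*2) - 7 = 0*(-2 + 4) - 7 = 0*2 - 7 = 0 - 7 = -7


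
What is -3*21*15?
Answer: -945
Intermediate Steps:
-3*21*15 = -63*15 = -945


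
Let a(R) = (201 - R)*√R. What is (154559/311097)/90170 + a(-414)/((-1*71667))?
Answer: 1217/220878870 - 205*I*√46/7963 ≈ 5.5098e-6 - 0.1746*I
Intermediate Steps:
a(R) = √R*(201 - R)
(154559/311097)/90170 + a(-414)/((-1*71667)) = (154559/311097)/90170 + (√(-414)*(201 - 1*(-414)))/((-1*71667)) = (154559*(1/311097))*(1/90170) + ((3*I*√46)*(201 + 414))/(-71667) = (154559/311097)*(1/90170) + ((3*I*√46)*615)*(-1/71667) = 1217/220878870 + (1845*I*√46)*(-1/71667) = 1217/220878870 - 205*I*√46/7963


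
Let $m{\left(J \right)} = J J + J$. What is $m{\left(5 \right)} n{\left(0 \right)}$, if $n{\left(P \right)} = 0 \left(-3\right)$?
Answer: $0$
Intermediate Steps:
$n{\left(P \right)} = 0$
$m{\left(J \right)} = J + J^{2}$ ($m{\left(J \right)} = J^{2} + J = J + J^{2}$)
$m{\left(5 \right)} n{\left(0 \right)} = 5 \left(1 + 5\right) 0 = 5 \cdot 6 \cdot 0 = 30 \cdot 0 = 0$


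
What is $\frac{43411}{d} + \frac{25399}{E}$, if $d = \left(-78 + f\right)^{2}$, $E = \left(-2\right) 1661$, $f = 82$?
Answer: $\frac{6536589}{2416} \approx 2705.5$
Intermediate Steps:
$E = -3322$
$d = 16$ ($d = \left(-78 + 82\right)^{2} = 4^{2} = 16$)
$\frac{43411}{d} + \frac{25399}{E} = \frac{43411}{16} + \frac{25399}{-3322} = 43411 \cdot \frac{1}{16} + 25399 \left(- \frac{1}{3322}\right) = \frac{43411}{16} - \frac{2309}{302} = \frac{6536589}{2416}$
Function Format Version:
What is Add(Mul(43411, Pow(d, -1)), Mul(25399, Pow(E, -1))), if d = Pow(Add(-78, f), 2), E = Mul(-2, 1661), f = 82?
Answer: Rational(6536589, 2416) ≈ 2705.5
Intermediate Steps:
E = -3322
d = 16 (d = Pow(Add(-78, 82), 2) = Pow(4, 2) = 16)
Add(Mul(43411, Pow(d, -1)), Mul(25399, Pow(E, -1))) = Add(Mul(43411, Pow(16, -1)), Mul(25399, Pow(-3322, -1))) = Add(Mul(43411, Rational(1, 16)), Mul(25399, Rational(-1, 3322))) = Add(Rational(43411, 16), Rational(-2309, 302)) = Rational(6536589, 2416)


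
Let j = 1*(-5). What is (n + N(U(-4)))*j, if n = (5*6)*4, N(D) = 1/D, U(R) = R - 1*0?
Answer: -2395/4 ≈ -598.75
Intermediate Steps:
U(R) = R (U(R) = R + 0 = R)
N(D) = 1/D
j = -5
n = 120 (n = 30*4 = 120)
(n + N(U(-4)))*j = (120 + 1/(-4))*(-5) = (120 - ¼)*(-5) = (479/4)*(-5) = -2395/4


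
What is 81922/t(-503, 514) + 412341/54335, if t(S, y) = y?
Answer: 2331587572/13964095 ≈ 166.97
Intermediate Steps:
81922/t(-503, 514) + 412341/54335 = 81922/514 + 412341/54335 = 81922*(1/514) + 412341*(1/54335) = 40961/257 + 412341/54335 = 2331587572/13964095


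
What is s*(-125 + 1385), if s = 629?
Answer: 792540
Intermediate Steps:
s*(-125 + 1385) = 629*(-125 + 1385) = 629*1260 = 792540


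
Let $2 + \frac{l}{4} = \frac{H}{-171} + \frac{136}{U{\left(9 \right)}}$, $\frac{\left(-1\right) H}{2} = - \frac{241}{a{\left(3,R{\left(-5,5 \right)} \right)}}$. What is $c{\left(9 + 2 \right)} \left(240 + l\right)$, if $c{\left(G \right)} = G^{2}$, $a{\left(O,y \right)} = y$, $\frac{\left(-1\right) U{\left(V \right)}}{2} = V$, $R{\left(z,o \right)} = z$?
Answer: $\frac{21108208}{855} \approx 24688.0$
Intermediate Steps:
$U{\left(V \right)} = - 2 V$
$H = - \frac{482}{5}$ ($H = - 2 \left(- \frac{241}{-5}\right) = - 2 \left(\left(-241\right) \left(- \frac{1}{5}\right)\right) = \left(-2\right) \frac{241}{5} = - \frac{482}{5} \approx -96.4$)
$l = - \frac{30752}{855}$ ($l = -8 + 4 \left(- \frac{482}{5 \left(-171\right)} + \frac{136}{\left(-2\right) 9}\right) = -8 + 4 \left(\left(- \frac{482}{5}\right) \left(- \frac{1}{171}\right) + \frac{136}{-18}\right) = -8 + 4 \left(\frac{482}{855} + 136 \left(- \frac{1}{18}\right)\right) = -8 + 4 \left(\frac{482}{855} - \frac{68}{9}\right) = -8 + 4 \left(- \frac{5978}{855}\right) = -8 - \frac{23912}{855} = - \frac{30752}{855} \approx -35.967$)
$c{\left(9 + 2 \right)} \left(240 + l\right) = \left(9 + 2\right)^{2} \left(240 - \frac{30752}{855}\right) = 11^{2} \cdot \frac{174448}{855} = 121 \cdot \frac{174448}{855} = \frac{21108208}{855}$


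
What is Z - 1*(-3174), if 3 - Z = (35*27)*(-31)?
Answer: 32472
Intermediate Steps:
Z = 29298 (Z = 3 - 35*27*(-31) = 3 - 945*(-31) = 3 - 1*(-29295) = 3 + 29295 = 29298)
Z - 1*(-3174) = 29298 - 1*(-3174) = 29298 + 3174 = 32472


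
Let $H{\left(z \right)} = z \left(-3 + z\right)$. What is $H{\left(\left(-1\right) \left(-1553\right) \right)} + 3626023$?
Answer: $6033173$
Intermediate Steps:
$H{\left(\left(-1\right) \left(-1553\right) \right)} + 3626023 = \left(-1\right) \left(-1553\right) \left(-3 - -1553\right) + 3626023 = 1553 \left(-3 + 1553\right) + 3626023 = 1553 \cdot 1550 + 3626023 = 2407150 + 3626023 = 6033173$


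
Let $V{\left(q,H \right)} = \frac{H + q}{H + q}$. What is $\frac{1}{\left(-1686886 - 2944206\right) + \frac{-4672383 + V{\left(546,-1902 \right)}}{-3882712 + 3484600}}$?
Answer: $- \frac{1392}{6446463727} \approx -2.1593 \cdot 10^{-7}$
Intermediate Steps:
$V{\left(q,H \right)} = 1$
$\frac{1}{\left(-1686886 - 2944206\right) + \frac{-4672383 + V{\left(546,-1902 \right)}}{-3882712 + 3484600}} = \frac{1}{\left(-1686886 - 2944206\right) + \frac{-4672383 + 1}{-3882712 + 3484600}} = \frac{1}{\left(-1686886 - 2944206\right) - \frac{4672382}{-398112}} = \frac{1}{-4631092 - - \frac{16337}{1392}} = \frac{1}{-4631092 + \frac{16337}{1392}} = \frac{1}{- \frac{6446463727}{1392}} = - \frac{1392}{6446463727}$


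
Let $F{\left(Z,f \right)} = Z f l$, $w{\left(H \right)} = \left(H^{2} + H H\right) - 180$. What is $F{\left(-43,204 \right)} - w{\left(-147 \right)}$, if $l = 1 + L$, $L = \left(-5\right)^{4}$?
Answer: $-5534310$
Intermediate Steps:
$w{\left(H \right)} = -180 + 2 H^{2}$ ($w{\left(H \right)} = \left(H^{2} + H^{2}\right) - 180 = 2 H^{2} - 180 = -180 + 2 H^{2}$)
$L = 625$
$l = 626$ ($l = 1 + 625 = 626$)
$F{\left(Z,f \right)} = 626 Z f$ ($F{\left(Z,f \right)} = Z f 626 = 626 Z f$)
$F{\left(-43,204 \right)} - w{\left(-147 \right)} = 626 \left(-43\right) 204 - \left(-180 + 2 \left(-147\right)^{2}\right) = -5491272 - \left(-180 + 2 \cdot 21609\right) = -5491272 - \left(-180 + 43218\right) = -5491272 - 43038 = -5534310$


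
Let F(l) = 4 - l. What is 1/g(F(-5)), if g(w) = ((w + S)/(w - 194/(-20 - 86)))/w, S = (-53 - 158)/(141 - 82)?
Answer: 152397/8480 ≈ 17.971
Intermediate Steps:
S = -211/59 ≈ -3.5763
g(w) = (-211/59 + w)/(w*(97/53 + w)) (g(w) = ((w - 211/59)/(w - 194/(-20 - 86)))/w = ((-211/59 + w)/(w - 194/(-106)))/w = ((-211/59 + w)/(w - 194*(-1/106)))/w = ((-211/59 + w)/(w + 97/53))/w = ((-211/59 + w)/(97/53 + w))/w = (-211/59 + w)/(w*(97/53 + w)))
1/g(F(-5)) = 1/(53*(-211 + 59*(4 - 1*(-5)))/(59*(4 - 1*(-5))*(97 + 53*(4 - 1*(-5))))) = 1/(53*(-211 + 59*(4 + 5))/(59*(4 + 5)*(97 + 53*(4 + 5)))) = 1/((53/59)*(-211 + 59*9)/(9*(97 + 53*9))) = 1/((53/59)*(⅑)*(-211 + 531)/(97 + 477)) = 1/((53/59)*(⅑)*320/574) = 1/((53/59)*(⅑)*(1/574)*320) = 1/(8480/152397) = 152397/8480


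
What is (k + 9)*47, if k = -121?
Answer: -5264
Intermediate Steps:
(k + 9)*47 = (-121 + 9)*47 = -112*47 = -5264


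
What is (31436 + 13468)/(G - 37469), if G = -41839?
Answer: -3742/6609 ≈ -0.56620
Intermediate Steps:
(31436 + 13468)/(G - 37469) = (31436 + 13468)/(-41839 - 37469) = 44904/(-79308) = 44904*(-1/79308) = -3742/6609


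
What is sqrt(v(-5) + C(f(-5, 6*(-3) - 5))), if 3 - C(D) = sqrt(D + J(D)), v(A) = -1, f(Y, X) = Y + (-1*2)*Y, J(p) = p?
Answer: sqrt(2 - sqrt(10)) ≈ 1.0781*I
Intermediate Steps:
f(Y, X) = -Y (f(Y, X) = Y - 2*Y = -Y)
C(D) = 3 - sqrt(2)*sqrt(D) (C(D) = 3 - sqrt(D + D) = 3 - sqrt(2*D) = 3 - sqrt(2)*sqrt(D))
sqrt(v(-5) + C(f(-5, 6*(-3) - 5))) = sqrt(-1 + (3 - sqrt(2)*sqrt(-1*(-5)))) = sqrt(-1 + (3 - sqrt(2)*sqrt(5))) = sqrt(-1 + (3 - sqrt(10))) = sqrt(2 - sqrt(10))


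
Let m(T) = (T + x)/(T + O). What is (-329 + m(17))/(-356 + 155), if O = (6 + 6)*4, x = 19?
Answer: 21349/13065 ≈ 1.6341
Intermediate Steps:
O = 48 (O = 12*4 = 48)
m(T) = (19 + T)/(48 + T) (m(T) = (T + 19)/(T + 48) = (19 + T)/(48 + T))
(-329 + m(17))/(-356 + 155) = (-329 + (19 + 17)/(48 + 17))/(-356 + 155) = (-329 + 36/65)/(-201) = -(-329 + (1/65)*36)/201 = -(-329 + 36/65)/201 = -1/201*(-21349/65) = 21349/13065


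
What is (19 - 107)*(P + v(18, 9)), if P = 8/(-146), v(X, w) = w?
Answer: -57464/73 ≈ -787.18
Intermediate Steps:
P = -4/73 (P = 8*(-1/146) = -4/73 ≈ -0.054795)
(19 - 107)*(P + v(18, 9)) = (19 - 107)*(-4/73 + 9) = -88*653/73 = -57464/73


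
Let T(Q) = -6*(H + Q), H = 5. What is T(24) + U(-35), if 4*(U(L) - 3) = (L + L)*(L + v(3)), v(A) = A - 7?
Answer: 1023/2 ≈ 511.50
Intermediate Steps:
v(A) = -7 + A
T(Q) = -30 - 6*Q (T(Q) = -6*(5 + Q) = -30 - 6*Q)
U(L) = 3 + L*(-4 + L)/2 (U(L) = 3 + ((L + L)*(L + (-7 + 3)))/4 = 3 + ((2*L)*(L - 4))/4 = 3 + ((2*L)*(-4 + L))/4 = 3 + (2*L*(-4 + L))/4 = 3 + L*(-4 + L)/2)
T(24) + U(-35) = (-30 - 6*24) + (3 + (½)*(-35)² - 2*(-35)) = (-30 - 144) + (3 + (½)*1225 + 70) = -174 + (3 + 1225/2 + 70) = -174 + 1371/2 = 1023/2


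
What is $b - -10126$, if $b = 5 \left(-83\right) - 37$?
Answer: $9674$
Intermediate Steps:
$b = -452$ ($b = -415 - 37 = -452$)
$b - -10126 = -452 - -10126 = -452 + 10126 = 9674$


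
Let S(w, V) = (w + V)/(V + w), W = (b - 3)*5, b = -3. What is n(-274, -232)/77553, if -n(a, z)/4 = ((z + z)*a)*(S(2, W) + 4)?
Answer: -2542720/77553 ≈ -32.787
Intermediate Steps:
W = -30 (W = (-3 - 3)*5 = -6*5 = -30)
S(w, V) = 1 (S(w, V) = (V + w)/(V + w) = 1)
n(a, z) = -40*a*z (n(a, z) = -4*(z + z)*a*(1 + 4) = -4*(2*z)*a*5 = -4*2*a*z*5 = -40*a*z)
n(-274, -232)/77553 = -40*(-274)*(-232)/77553 = -2542720*1/77553 = -2542720/77553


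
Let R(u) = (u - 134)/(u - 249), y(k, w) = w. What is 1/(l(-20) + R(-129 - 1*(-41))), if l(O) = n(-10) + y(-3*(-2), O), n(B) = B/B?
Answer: -337/6181 ≈ -0.054522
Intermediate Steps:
n(B) = 1
R(u) = (-134 + u)/(-249 + u)
l(O) = 1 + O
1/(l(-20) + R(-129 - 1*(-41))) = 1/((1 - 20) + (-134 + (-129 - 1*(-41)))/(-249 + (-129 - 1*(-41)))) = 1/(-19 + (-134 + (-129 + 41))/(-249 + (-129 + 41))) = 1/(-19 + (-134 - 88)/(-249 - 88)) = 1/(-19 - 222/(-337)) = 1/(-19 - 1/337*(-222)) = 1/(-19 + 222/337) = 1/(-6181/337) = -337/6181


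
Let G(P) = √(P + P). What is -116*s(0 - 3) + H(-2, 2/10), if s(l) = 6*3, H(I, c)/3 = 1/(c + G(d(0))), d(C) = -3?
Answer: 3*(-3480*√6 + 691*I)/(-I + 5*√6) ≈ -2087.9 - 1.2166*I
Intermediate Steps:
G(P) = √2*√P (G(P) = √(2*P) = √2*√P)
H(I, c) = 3/(c + I*√6) (H(I, c) = 3/(c + √2*√(-3)) = 3/(c + √2*(I*√3)) = 3/(c + I*√6))
s(l) = 18
-116*s(0 - 3) + H(-2, 2/10) = -116*18 + 3/(2/10 + I*√6) = -2088 + 3/(2*(⅒) + I*√6) = -2088 + 3/(⅕ + I*√6)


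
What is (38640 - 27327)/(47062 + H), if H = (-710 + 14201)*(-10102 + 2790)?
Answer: -11313/98599130 ≈ -0.00011474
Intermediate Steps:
H = -98646192 (H = 13491*(-7312) = -98646192)
(38640 - 27327)/(47062 + H) = (38640 - 27327)/(47062 - 98646192) = 11313/(-98599130) = 11313*(-1/98599130) = -11313/98599130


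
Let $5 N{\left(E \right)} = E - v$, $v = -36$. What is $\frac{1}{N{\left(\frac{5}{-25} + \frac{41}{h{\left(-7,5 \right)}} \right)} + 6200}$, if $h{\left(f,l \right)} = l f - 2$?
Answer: $\frac{925}{5741418} \approx 0.00016111$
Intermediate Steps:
$h{\left(f,l \right)} = -2 + f l$ ($h{\left(f,l \right)} = f l - 2 = -2 + f l$)
$N{\left(E \right)} = \frac{36}{5} + \frac{E}{5}$ ($N{\left(E \right)} = \frac{E - -36}{5} = \frac{E + 36}{5} = \frac{36 + E}{5} = \frac{36}{5} + \frac{E}{5}$)
$\frac{1}{N{\left(\frac{5}{-25} + \frac{41}{h{\left(-7,5 \right)}} \right)} + 6200} = \frac{1}{\left(\frac{36}{5} + \frac{\frac{5}{-25} + \frac{41}{-2 - 35}}{5}\right) + 6200} = \frac{1}{\left(\frac{36}{5} + \frac{5 \left(- \frac{1}{25}\right) + \frac{41}{-2 - 35}}{5}\right) + 6200} = \frac{1}{\left(\frac{36}{5} + \frac{- \frac{1}{5} + \frac{41}{-37}}{5}\right) + 6200} = \frac{1}{\left(\frac{36}{5} + \frac{- \frac{1}{5} + 41 \left(- \frac{1}{37}\right)}{5}\right) + 6200} = \frac{1}{\left(\frac{36}{5} + \frac{- \frac{1}{5} - \frac{41}{37}}{5}\right) + 6200} = \frac{1}{\left(\frac{36}{5} + \frac{1}{5} \left(- \frac{242}{185}\right)\right) + 6200} = \frac{1}{\left(\frac{36}{5} - \frac{242}{925}\right) + 6200} = \frac{1}{\frac{6418}{925} + 6200} = \frac{1}{\frac{5741418}{925}} = \frac{925}{5741418}$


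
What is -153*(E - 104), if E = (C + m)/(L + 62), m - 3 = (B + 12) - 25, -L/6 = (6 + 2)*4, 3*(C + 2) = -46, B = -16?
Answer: 15861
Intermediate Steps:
C = -52/3 (C = -2 + (⅓)*(-46) = -2 - 46/3 = -52/3 ≈ -17.333)
L = -192 (L = -6*(6 + 2)*4 = -48*4 = -6*32 = -192)
m = -26 (m = 3 + ((-16 + 12) - 25) = 3 + (-4 - 25) = 3 - 29 = -26)
E = ⅓ (E = (-52/3 - 26)/(-192 + 62) = -130/3/(-130) = -130/3*(-1/130) = ⅓ ≈ 0.33333)
-153*(E - 104) = -153*(⅓ - 104) = -153*(-311/3) = 15861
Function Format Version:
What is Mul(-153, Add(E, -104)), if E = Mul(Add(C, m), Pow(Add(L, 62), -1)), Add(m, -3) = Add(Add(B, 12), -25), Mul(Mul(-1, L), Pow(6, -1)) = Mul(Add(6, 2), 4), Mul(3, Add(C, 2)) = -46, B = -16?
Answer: 15861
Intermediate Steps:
C = Rational(-52, 3) (C = Add(-2, Mul(Rational(1, 3), -46)) = Add(-2, Rational(-46, 3)) = Rational(-52, 3) ≈ -17.333)
L = -192 (L = Mul(-6, Mul(Add(6, 2), 4)) = Mul(-6, Mul(8, 4)) = Mul(-6, 32) = -192)
m = -26 (m = Add(3, Add(Add(-16, 12), -25)) = Add(3, Add(-4, -25)) = Add(3, -29) = -26)
E = Rational(1, 3) (E = Mul(Add(Rational(-52, 3), -26), Pow(Add(-192, 62), -1)) = Mul(Rational(-130, 3), Pow(-130, -1)) = Mul(Rational(-130, 3), Rational(-1, 130)) = Rational(1, 3) ≈ 0.33333)
Mul(-153, Add(E, -104)) = Mul(-153, Add(Rational(1, 3), -104)) = Mul(-153, Rational(-311, 3)) = 15861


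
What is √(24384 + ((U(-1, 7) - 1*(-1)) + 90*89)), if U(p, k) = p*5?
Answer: √32390 ≈ 179.97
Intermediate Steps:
U(p, k) = 5*p
√(24384 + ((U(-1, 7) - 1*(-1)) + 90*89)) = √(24384 + ((5*(-1) - 1*(-1)) + 90*89)) = √(24384 + ((-5 + 1) + 8010)) = √(24384 + (-4 + 8010)) = √(24384 + 8006) = √32390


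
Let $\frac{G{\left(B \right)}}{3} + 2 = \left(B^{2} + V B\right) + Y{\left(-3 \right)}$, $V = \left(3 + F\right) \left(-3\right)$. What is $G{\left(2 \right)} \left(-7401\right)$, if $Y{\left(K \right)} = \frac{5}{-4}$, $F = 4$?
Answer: $\frac{3663495}{4} \approx 9.1587 \cdot 10^{5}$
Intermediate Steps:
$Y{\left(K \right)} = - \frac{5}{4}$ ($Y{\left(K \right)} = 5 \left(- \frac{1}{4}\right) = - \frac{5}{4}$)
$V = -21$ ($V = \left(3 + 4\right) \left(-3\right) = 7 \left(-3\right) = -21$)
$G{\left(B \right)} = - \frac{39}{4} - 63 B + 3 B^{2}$ ($G{\left(B \right)} = -6 + 3 \left(\left(B^{2} - 21 B\right) - \frac{5}{4}\right) = -6 + 3 \left(- \frac{5}{4} + B^{2} - 21 B\right) = -6 - \left(\frac{15}{4} - 3 B^{2} + 63 B\right) = - \frac{39}{4} - 63 B + 3 B^{2}$)
$G{\left(2 \right)} \left(-7401\right) = \left(- \frac{39}{4} - 126 + 3 \cdot 2^{2}\right) \left(-7401\right) = \left(- \frac{39}{4} - 126 + 3 \cdot 4\right) \left(-7401\right) = \left(- \frac{39}{4} - 126 + 12\right) \left(-7401\right) = \left(- \frac{495}{4}\right) \left(-7401\right) = \frac{3663495}{4}$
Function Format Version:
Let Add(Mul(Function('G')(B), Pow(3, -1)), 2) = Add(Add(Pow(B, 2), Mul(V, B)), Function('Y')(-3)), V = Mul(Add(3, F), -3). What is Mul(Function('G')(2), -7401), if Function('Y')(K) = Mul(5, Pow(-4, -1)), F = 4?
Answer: Rational(3663495, 4) ≈ 9.1587e+5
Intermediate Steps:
Function('Y')(K) = Rational(-5, 4) (Function('Y')(K) = Mul(5, Rational(-1, 4)) = Rational(-5, 4))
V = -21 (V = Mul(Add(3, 4), -3) = Mul(7, -3) = -21)
Function('G')(B) = Add(Rational(-39, 4), Mul(-63, B), Mul(3, Pow(B, 2))) (Function('G')(B) = Add(-6, Mul(3, Add(Add(Pow(B, 2), Mul(-21, B)), Rational(-5, 4)))) = Add(-6, Mul(3, Add(Rational(-5, 4), Pow(B, 2), Mul(-21, B)))) = Add(-6, Add(Rational(-15, 4), Mul(-63, B), Mul(3, Pow(B, 2)))) = Add(Rational(-39, 4), Mul(-63, B), Mul(3, Pow(B, 2))))
Mul(Function('G')(2), -7401) = Mul(Add(Rational(-39, 4), Mul(-63, 2), Mul(3, Pow(2, 2))), -7401) = Mul(Add(Rational(-39, 4), -126, Mul(3, 4)), -7401) = Mul(Add(Rational(-39, 4), -126, 12), -7401) = Mul(Rational(-495, 4), -7401) = Rational(3663495, 4)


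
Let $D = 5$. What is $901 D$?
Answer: $4505$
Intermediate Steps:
$901 D = 901 \cdot 5 = 4505$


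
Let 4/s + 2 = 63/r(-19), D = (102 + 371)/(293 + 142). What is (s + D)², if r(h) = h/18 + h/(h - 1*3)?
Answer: 344572522009/298034105625 ≈ 1.1562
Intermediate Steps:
D = 473/435 ≈ 1.0874
r(h) = h/18 + h/(-3 + h) (r(h) = h*(1/18) + h/(h - 3) = h/18 + h/(-3 + h))
s = -76/6275 (s = 4/(-2 + 63/(((1/18)*(-19)*(15 - 19)/(-3 - 19)))) = 4/(-2 + 63/(((1/18)*(-19)*(-4)/(-22)))) = 4/(-2 + 63/(((1/18)*(-19)*(-1/22)*(-4)))) = 4/(-2 + 63/(-19/99)) = 4/(-2 + 63*(-99/19)) = 4/(-2 - 6237/19) = 4/(-6275/19) = 4*(-19/6275) = -76/6275 ≈ -0.012112)
(s + D)² = (-76/6275 + 473/435)² = (587003/545925)² = 344572522009/298034105625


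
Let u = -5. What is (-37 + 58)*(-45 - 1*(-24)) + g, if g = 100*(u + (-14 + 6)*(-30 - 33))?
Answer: 49459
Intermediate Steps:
g = 49900 (g = 100*(-5 + (-14 + 6)*(-30 - 33)) = 100*(-5 - 8*(-63)) = 100*(-5 + 504) = 100*499 = 49900)
(-37 + 58)*(-45 - 1*(-24)) + g = (-37 + 58)*(-45 - 1*(-24)) + 49900 = 21*(-45 + 24) + 49900 = 21*(-21) + 49900 = -441 + 49900 = 49459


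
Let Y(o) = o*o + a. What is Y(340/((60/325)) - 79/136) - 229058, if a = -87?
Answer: 526101459289/166464 ≈ 3.1605e+6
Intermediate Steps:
Y(o) = -87 + o² (Y(o) = o*o - 87 = o² - 87 = -87 + o²)
Y(340/((60/325)) - 79/136) - 229058 = (-87 + (340/((60/325)) - 79/136)²) - 229058 = (-87 + (340/((60*(1/325))) - 79*1/136)²) - 229058 = (-87 + (340/(12/65) - 79/136)²) - 229058 = (-87 + (340*(65/12) - 79/136)²) - 229058 = (-87 + (5525/3 - 79/136)²) - 229058 = (-87 + (751163/408)²) - 229058 = (-87 + 564245852569/166464) - 229058 = 564231370201/166464 - 229058 = 526101459289/166464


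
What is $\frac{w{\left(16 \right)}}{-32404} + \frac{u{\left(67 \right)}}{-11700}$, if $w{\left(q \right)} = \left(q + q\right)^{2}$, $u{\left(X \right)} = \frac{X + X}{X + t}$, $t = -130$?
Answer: $- \frac{93806033}{2985623550} \approx -0.031419$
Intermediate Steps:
$u{\left(X \right)} = \frac{2 X}{-130 + X}$ ($u{\left(X \right)} = \frac{X + X}{X - 130} = \frac{2 X}{-130 + X}$)
$w{\left(q \right)} = 4 q^{2}$ ($w{\left(q \right)} = \left(2 q\right)^{2} = 4 q^{2}$)
$\frac{w{\left(16 \right)}}{-32404} + \frac{u{\left(67 \right)}}{-11700} = \frac{4 \cdot 16^{2}}{-32404} + \frac{2 \cdot 67 \frac{1}{-130 + 67}}{-11700} = 4 \cdot 256 \left(- \frac{1}{32404}\right) + 2 \cdot 67 \frac{1}{-63} \left(- \frac{1}{11700}\right) = 1024 \left(- \frac{1}{32404}\right) + 2 \cdot 67 \left(- \frac{1}{63}\right) \left(- \frac{1}{11700}\right) = - \frac{256}{8101} - - \frac{67}{368550} = - \frac{256}{8101} + \frac{67}{368550} = - \frac{93806033}{2985623550}$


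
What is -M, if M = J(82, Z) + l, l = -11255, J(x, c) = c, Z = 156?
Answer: 11099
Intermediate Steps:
M = -11099 (M = 156 - 11255 = -11099)
-M = -1*(-11099) = 11099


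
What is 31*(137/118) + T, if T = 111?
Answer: 17345/118 ≈ 146.99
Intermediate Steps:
31*(137/118) + T = 31*(137/118) + 111 = 4247/118 + 111 = 17345/118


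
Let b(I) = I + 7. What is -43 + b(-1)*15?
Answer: 47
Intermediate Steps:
b(I) = 7 + I
-43 + b(-1)*15 = -43 + (7 - 1)*15 = -43 + 6*15 = -43 + 90 = 47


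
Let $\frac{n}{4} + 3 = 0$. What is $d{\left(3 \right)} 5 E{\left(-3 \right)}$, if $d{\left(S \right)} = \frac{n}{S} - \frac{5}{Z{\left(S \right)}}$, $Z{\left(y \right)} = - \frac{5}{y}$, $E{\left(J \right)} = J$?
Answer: $15$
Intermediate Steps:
$n = -12$ ($n = -12 + 4 \cdot 0 = -12 + 0 = -12$)
$Z{\left(y \right)} = - \frac{5}{y}$
$d{\left(S \right)} = S - \frac{12}{S}$ ($d{\left(S \right)} = - \frac{12}{S} - \frac{5}{\left(-5\right) \frac{1}{S}} = - \frac{12}{S} - 5 \left(- \frac{S}{5}\right) = - \frac{12}{S} + S = S - \frac{12}{S}$)
$d{\left(3 \right)} 5 E{\left(-3 \right)} = \left(3 - \frac{12}{3}\right) 5 \left(-3\right) = \left(3 - 4\right) 5 \left(-3\right) = \left(-1\right) 5 \left(-3\right) = \left(-5\right) \left(-3\right) = 15$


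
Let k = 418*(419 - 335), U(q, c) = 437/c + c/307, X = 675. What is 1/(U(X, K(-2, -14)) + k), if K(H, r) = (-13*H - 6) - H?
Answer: 6754/237281091 ≈ 2.8464e-5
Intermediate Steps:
K(H, r) = -6 - 14*H (K(H, r) = (-6 - 13*H) - H = -6 - 14*H)
U(q, c) = 437/c + c/307 (U(q, c) = 437/c + c*(1/307) = 437/c + c/307)
k = 35112 (k = 418*84 = 35112)
1/(U(X, K(-2, -14)) + k) = 1/((437/(-6 - 14*(-2)) + (-6 - 14*(-2))/307) + 35112) = 1/((437/(-6 + 28) + (-6 + 28)/307) + 35112) = 1/((437/22 + (1/307)*22) + 35112) = 1/((437*(1/22) + 22/307) + 35112) = 1/((437/22 + 22/307) + 35112) = 1/(134643/6754 + 35112) = 1/(237281091/6754) = 6754/237281091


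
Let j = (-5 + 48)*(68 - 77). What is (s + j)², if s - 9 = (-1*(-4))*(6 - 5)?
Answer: 139876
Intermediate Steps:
j = -387 (j = 43*(-9) = -387)
s = 13 (s = 9 + (-1*(-4))*(6 - 5) = 9 + 4*1 = 9 + 4 = 13)
(s + j)² = (13 - 387)² = (-374)² = 139876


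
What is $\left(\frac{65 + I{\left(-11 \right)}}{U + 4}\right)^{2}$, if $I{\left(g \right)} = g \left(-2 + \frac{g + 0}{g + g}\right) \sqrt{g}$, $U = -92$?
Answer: $\frac{4921}{30976} + \frac{195 i \sqrt{11}}{704} \approx 0.15886 + 0.91867 i$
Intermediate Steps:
$I{\left(g \right)} = - \frac{3 g^{\frac{3}{2}}}{2}$ ($I{\left(g \right)} = g \left(-2 + \frac{g}{2 g}\right) \sqrt{g} = g \left(-2 + g \frac{1}{2 g}\right) \sqrt{g} = g \left(-2 + \frac{1}{2}\right) \sqrt{g} = g \left(- \frac{3}{2}\right) \sqrt{g} = - \frac{3 g}{2} \sqrt{g} = - \frac{3 g^{\frac{3}{2}}}{2}$)
$\left(\frac{65 + I{\left(-11 \right)}}{U + 4}\right)^{2} = \left(\frac{65 - \frac{3 \left(-11\right)^{\frac{3}{2}}}{2}}{-92 + 4}\right)^{2} = \left(\frac{65 - \frac{3 \left(- 11 i \sqrt{11}\right)}{2}}{-88}\right)^{2} = \left(\left(65 + \frac{33 i \sqrt{11}}{2}\right) \left(- \frac{1}{88}\right)\right)^{2} = \left(- \frac{65}{88} - \frac{3 i \sqrt{11}}{16}\right)^{2}$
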